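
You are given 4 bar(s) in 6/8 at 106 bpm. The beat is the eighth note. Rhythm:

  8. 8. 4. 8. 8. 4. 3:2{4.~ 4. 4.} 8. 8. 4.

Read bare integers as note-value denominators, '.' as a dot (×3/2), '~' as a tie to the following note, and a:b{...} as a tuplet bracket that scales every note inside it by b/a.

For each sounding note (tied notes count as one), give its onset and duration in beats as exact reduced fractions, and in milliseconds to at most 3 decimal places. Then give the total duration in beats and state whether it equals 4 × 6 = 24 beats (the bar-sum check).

1) 0.0ms=0b +849.057ms=3/2b
2) 849.057ms=3/2b +849.057ms=3/2b
3) 1698.113ms=3b +1698.113ms=3b
4) 3396.226ms=6b +849.057ms=3/2b
5) 4245.283ms=15/2b +849.057ms=3/2b
6) 5094.34ms=9b +1698.113ms=3b
7) 6792.453ms=12b +2264.151ms=4b
8) 9056.604ms=16b +1132.075ms=2b
9) 10188.679ms=18b +849.057ms=3/2b
10) 11037.736ms=39/2b +849.057ms=3/2b
11) 11886.792ms=21b +1698.113ms=3b
Σ=24b of 24 (106bpm 6/8) — PASS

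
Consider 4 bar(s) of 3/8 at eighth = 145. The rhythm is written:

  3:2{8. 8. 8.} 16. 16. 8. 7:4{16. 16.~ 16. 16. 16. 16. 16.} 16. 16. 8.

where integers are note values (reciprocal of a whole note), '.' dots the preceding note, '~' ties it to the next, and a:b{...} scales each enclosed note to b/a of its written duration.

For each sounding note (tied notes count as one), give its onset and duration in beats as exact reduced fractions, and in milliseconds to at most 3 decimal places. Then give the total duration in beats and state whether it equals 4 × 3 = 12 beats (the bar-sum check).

1) 0.0ms=0b +413.793ms=1b
2) 413.793ms=1b +413.793ms=1b
3) 827.586ms=2b +413.793ms=1b
4) 1241.379ms=3b +310.345ms=3/4b
5) 1551.724ms=15/4b +310.345ms=3/4b
6) 1862.069ms=9/2b +620.69ms=3/2b
7) 2482.759ms=6b +177.34ms=3/7b
8) 2660.099ms=45/7b +354.68ms=6/7b
9) 3014.778ms=51/7b +177.34ms=3/7b
10) 3192.118ms=54/7b +177.34ms=3/7b
11) 3369.458ms=57/7b +177.34ms=3/7b
12) 3546.798ms=60/7b +177.34ms=3/7b
13) 3724.138ms=9b +310.345ms=3/4b
14) 4034.483ms=39/4b +310.345ms=3/4b
15) 4344.828ms=21/2b +620.69ms=3/2b
Σ=12b of 12 (145bpm 3/8) — PASS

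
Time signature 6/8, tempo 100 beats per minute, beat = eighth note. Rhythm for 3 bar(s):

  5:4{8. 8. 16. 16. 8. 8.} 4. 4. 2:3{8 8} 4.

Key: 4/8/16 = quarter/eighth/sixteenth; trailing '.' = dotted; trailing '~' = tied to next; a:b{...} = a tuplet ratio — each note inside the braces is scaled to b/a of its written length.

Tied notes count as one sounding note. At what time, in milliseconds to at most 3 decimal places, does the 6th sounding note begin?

note 6 onset = 24/5b = 2880.0ms

1. 0.0ms @ 0 + 720.0ms (6/5)
2. 720.0ms @ 6/5 + 720.0ms (6/5)
3. 1440.0ms @ 12/5 + 360.0ms (3/5)
4. 1800.0ms @ 3 + 360.0ms (3/5)
5. 2160.0ms @ 18/5 + 720.0ms (6/5)
6. 2880.0ms @ 24/5 + 720.0ms (6/5)
7. 3600.0ms @ 6 + 1800.0ms (3)
8. 5400.0ms @ 9 + 1800.0ms (3)
9. 7200.0ms @ 12 + 900.0ms (3/2)
10. 8100.0ms @ 27/2 + 900.0ms (3/2)
11. 9000.0ms @ 15 + 1800.0ms (3)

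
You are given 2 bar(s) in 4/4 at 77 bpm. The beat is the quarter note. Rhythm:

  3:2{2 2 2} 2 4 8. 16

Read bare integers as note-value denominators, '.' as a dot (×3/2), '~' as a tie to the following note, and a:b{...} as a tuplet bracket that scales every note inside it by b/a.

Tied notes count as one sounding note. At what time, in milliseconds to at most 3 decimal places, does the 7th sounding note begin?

note 7 onset = 31/4b = 6038.961ms

1. 0.0ms @ 0 + 1038.961ms (4/3)
2. 1038.961ms @ 4/3 + 1038.961ms (4/3)
3. 2077.922ms @ 8/3 + 1038.961ms (4/3)
4. 3116.883ms @ 4 + 1558.442ms (2)
5. 4675.325ms @ 6 + 779.221ms (1)
6. 5454.545ms @ 7 + 584.416ms (3/4)
7. 6038.961ms @ 31/4 + 194.805ms (1/4)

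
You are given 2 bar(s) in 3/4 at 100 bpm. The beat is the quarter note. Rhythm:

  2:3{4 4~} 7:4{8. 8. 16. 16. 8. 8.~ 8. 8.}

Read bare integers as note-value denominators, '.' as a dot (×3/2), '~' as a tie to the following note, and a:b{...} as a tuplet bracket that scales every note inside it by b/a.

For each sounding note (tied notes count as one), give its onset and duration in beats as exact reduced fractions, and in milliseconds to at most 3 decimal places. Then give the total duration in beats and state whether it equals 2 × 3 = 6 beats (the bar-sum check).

1) 0.0ms=0b +900.0ms=3/2b
2) 900.0ms=3/2b +1157.143ms=27/14b
3) 2057.143ms=24/7b +257.143ms=3/7b
4) 2314.286ms=27/7b +128.571ms=3/14b
5) 2442.857ms=57/14b +128.571ms=3/14b
6) 2571.429ms=30/7b +257.143ms=3/7b
7) 2828.571ms=33/7b +514.286ms=6/7b
8) 3342.857ms=39/7b +257.143ms=3/7b
Σ=6b of 6 (100bpm 3/4) — PASS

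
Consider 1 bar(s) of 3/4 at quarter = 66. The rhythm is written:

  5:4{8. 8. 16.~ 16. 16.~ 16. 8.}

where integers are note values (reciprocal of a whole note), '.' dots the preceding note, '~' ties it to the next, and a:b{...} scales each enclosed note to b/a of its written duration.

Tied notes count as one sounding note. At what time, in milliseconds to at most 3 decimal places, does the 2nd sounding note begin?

note 2 onset = 3/5b = 545.455ms

1. 0.0ms @ 0 + 545.455ms (3/5)
2. 545.455ms @ 3/5 + 545.455ms (3/5)
3. 1090.909ms @ 6/5 + 545.455ms (3/5)
4. 1636.364ms @ 9/5 + 545.455ms (3/5)
5. 2181.818ms @ 12/5 + 545.455ms (3/5)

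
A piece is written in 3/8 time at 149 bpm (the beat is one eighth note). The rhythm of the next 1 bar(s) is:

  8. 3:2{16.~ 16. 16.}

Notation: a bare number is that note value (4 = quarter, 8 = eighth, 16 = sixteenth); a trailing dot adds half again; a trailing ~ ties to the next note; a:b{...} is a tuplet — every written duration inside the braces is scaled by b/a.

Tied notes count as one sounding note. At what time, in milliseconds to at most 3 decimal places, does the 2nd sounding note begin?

note 2 onset = 3/2b = 604.027ms

1. 0.0ms @ 0 + 604.027ms (3/2)
2. 604.027ms @ 3/2 + 402.685ms (1)
3. 1006.711ms @ 5/2 + 201.342ms (1/2)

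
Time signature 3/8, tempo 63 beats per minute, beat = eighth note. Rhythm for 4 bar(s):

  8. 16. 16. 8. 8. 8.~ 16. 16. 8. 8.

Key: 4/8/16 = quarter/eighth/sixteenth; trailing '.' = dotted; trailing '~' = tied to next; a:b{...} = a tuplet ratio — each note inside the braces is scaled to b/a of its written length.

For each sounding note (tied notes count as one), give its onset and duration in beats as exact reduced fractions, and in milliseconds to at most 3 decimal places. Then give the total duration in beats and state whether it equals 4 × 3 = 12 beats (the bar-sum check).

1) 0.0ms=0b +1428.571ms=3/2b
2) 1428.571ms=3/2b +714.286ms=3/4b
3) 2142.857ms=9/4b +714.286ms=3/4b
4) 2857.143ms=3b +1428.571ms=3/2b
5) 4285.714ms=9/2b +1428.571ms=3/2b
6) 5714.286ms=6b +2142.857ms=9/4b
7) 7857.143ms=33/4b +714.286ms=3/4b
8) 8571.429ms=9b +1428.571ms=3/2b
9) 10000.0ms=21/2b +1428.571ms=3/2b
Σ=12b of 12 (63bpm 3/8) — PASS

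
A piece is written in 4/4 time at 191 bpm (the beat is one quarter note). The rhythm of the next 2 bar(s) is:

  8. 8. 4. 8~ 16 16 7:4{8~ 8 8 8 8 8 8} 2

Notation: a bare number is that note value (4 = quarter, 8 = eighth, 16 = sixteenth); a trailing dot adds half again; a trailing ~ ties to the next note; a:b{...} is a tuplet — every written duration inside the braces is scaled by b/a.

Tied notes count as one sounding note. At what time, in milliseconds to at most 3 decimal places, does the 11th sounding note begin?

note 11 onset = 40/7b = 1795.064ms

1. 0.0ms @ 0 + 235.602ms (3/4)
2. 235.602ms @ 3/4 + 235.602ms (3/4)
3. 471.204ms @ 3/2 + 471.204ms (3/2)
4. 942.408ms @ 3 + 235.602ms (3/4)
5. 1178.01ms @ 15/4 + 78.534ms (1/4)
6. 1256.545ms @ 4 + 179.506ms (4/7)
7. 1436.051ms @ 32/7 + 89.753ms (2/7)
8. 1525.804ms @ 34/7 + 89.753ms (2/7)
9. 1615.557ms @ 36/7 + 89.753ms (2/7)
10. 1705.31ms @ 38/7 + 89.753ms (2/7)
11. 1795.064ms @ 40/7 + 89.753ms (2/7)
12. 1884.817ms @ 6 + 628.272ms (2)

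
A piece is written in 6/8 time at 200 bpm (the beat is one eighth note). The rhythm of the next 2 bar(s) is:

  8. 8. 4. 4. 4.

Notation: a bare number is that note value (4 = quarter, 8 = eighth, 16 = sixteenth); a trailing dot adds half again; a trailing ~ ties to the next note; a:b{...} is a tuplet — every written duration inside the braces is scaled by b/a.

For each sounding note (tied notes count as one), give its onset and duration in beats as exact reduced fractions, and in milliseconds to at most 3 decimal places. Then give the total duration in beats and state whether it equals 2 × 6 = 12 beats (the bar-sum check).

1) 0.0ms=0b +450.0ms=3/2b
2) 450.0ms=3/2b +450.0ms=3/2b
3) 900.0ms=3b +900.0ms=3b
4) 1800.0ms=6b +900.0ms=3b
5) 2700.0ms=9b +900.0ms=3b
Σ=12b of 12 (200bpm 6/8) — PASS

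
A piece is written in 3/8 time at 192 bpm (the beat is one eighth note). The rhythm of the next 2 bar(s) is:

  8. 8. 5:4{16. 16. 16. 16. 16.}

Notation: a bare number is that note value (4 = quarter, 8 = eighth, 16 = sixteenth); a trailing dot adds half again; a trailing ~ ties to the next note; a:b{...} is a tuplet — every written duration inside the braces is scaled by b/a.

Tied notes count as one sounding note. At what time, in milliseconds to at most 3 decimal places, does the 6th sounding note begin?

1. 0.0ms @ 0 + 468.75ms (3/2)
2. 468.75ms @ 3/2 + 468.75ms (3/2)
3. 937.5ms @ 3 + 187.5ms (3/5)
4. 1125.0ms @ 18/5 + 187.5ms (3/5)
5. 1312.5ms @ 21/5 + 187.5ms (3/5)
6. 1500.0ms @ 24/5 + 187.5ms (3/5)
7. 1687.5ms @ 27/5 + 187.5ms (3/5)

note 6 onset = 24/5b = 1500.0ms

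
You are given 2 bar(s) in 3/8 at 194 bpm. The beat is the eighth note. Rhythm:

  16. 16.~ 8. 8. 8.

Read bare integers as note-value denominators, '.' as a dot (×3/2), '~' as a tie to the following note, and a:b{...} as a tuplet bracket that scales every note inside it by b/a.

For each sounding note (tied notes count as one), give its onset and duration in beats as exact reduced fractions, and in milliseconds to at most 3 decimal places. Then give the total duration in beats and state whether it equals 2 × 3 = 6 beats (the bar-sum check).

1) 0.0ms=0b +231.959ms=3/4b
2) 231.959ms=3/4b +695.876ms=9/4b
3) 927.835ms=3b +463.918ms=3/2b
4) 1391.753ms=9/2b +463.918ms=3/2b
Σ=6b of 6 (194bpm 3/8) — PASS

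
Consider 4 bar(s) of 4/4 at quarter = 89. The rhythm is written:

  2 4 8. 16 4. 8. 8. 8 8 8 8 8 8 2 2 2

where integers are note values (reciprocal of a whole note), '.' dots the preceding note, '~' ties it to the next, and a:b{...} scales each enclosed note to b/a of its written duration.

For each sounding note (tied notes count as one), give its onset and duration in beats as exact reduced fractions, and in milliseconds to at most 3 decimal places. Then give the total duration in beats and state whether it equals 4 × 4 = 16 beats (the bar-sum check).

1) 0.0ms=0b +1348.315ms=2b
2) 1348.315ms=2b +674.157ms=1b
3) 2022.472ms=3b +505.618ms=3/4b
4) 2528.09ms=15/4b +168.539ms=1/4b
5) 2696.629ms=4b +1011.236ms=3/2b
6) 3707.865ms=11/2b +505.618ms=3/4b
7) 4213.483ms=25/4b +505.618ms=3/4b
8) 4719.101ms=7b +337.079ms=1/2b
9) 5056.18ms=15/2b +337.079ms=1/2b
10) 5393.258ms=8b +337.079ms=1/2b
11) 5730.337ms=17/2b +337.079ms=1/2b
12) 6067.416ms=9b +337.079ms=1/2b
13) 6404.494ms=19/2b +337.079ms=1/2b
14) 6741.573ms=10b +1348.315ms=2b
15) 8089.888ms=12b +1348.315ms=2b
16) 9438.202ms=14b +1348.315ms=2b
Σ=16b of 16 (89bpm 4/4) — PASS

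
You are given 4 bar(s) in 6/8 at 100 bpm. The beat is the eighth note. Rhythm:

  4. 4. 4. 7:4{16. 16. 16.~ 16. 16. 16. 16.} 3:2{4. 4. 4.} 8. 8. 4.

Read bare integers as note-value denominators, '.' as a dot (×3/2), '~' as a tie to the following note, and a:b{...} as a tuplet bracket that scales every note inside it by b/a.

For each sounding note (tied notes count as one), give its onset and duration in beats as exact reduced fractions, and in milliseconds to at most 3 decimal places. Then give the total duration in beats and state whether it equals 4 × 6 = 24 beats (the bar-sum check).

1) 0.0ms=0b +1800.0ms=3b
2) 1800.0ms=3b +1800.0ms=3b
3) 3600.0ms=6b +1800.0ms=3b
4) 5400.0ms=9b +257.143ms=3/7b
5) 5657.143ms=66/7b +257.143ms=3/7b
6) 5914.286ms=69/7b +514.286ms=6/7b
7) 6428.571ms=75/7b +257.143ms=3/7b
8) 6685.714ms=78/7b +257.143ms=3/7b
9) 6942.857ms=81/7b +257.143ms=3/7b
10) 7200.0ms=12b +1200.0ms=2b
11) 8400.0ms=14b +1200.0ms=2b
12) 9600.0ms=16b +1200.0ms=2b
13) 10800.0ms=18b +900.0ms=3/2b
14) 11700.0ms=39/2b +900.0ms=3/2b
15) 12600.0ms=21b +1800.0ms=3b
Σ=24b of 24 (100bpm 6/8) — PASS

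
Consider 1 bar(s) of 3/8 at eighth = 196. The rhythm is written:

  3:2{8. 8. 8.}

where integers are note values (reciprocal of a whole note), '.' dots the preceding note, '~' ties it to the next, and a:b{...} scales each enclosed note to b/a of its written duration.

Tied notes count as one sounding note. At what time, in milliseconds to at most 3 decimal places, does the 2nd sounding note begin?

1. 0.0ms @ 0 + 306.122ms (1)
2. 306.122ms @ 1 + 306.122ms (1)
3. 612.245ms @ 2 + 306.122ms (1)

note 2 onset = 1b = 306.122ms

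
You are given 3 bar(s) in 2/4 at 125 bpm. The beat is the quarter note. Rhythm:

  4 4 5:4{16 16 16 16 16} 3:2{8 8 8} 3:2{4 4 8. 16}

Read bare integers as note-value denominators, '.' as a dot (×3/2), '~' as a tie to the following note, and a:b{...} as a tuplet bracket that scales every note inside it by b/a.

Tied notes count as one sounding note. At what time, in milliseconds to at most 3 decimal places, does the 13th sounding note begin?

note 13 onset = 16/3b = 2560.0ms

1. 0.0ms @ 0 + 480.0ms (1)
2. 480.0ms @ 1 + 480.0ms (1)
3. 960.0ms @ 2 + 96.0ms (1/5)
4. 1056.0ms @ 11/5 + 96.0ms (1/5)
5. 1152.0ms @ 12/5 + 96.0ms (1/5)
6. 1248.0ms @ 13/5 + 96.0ms (1/5)
7. 1344.0ms @ 14/5 + 96.0ms (1/5)
8. 1440.0ms @ 3 + 160.0ms (1/3)
9. 1600.0ms @ 10/3 + 160.0ms (1/3)
10. 1760.0ms @ 11/3 + 160.0ms (1/3)
11. 1920.0ms @ 4 + 320.0ms (2/3)
12. 2240.0ms @ 14/3 + 320.0ms (2/3)
13. 2560.0ms @ 16/3 + 240.0ms (1/2)
14. 2800.0ms @ 35/6 + 80.0ms (1/6)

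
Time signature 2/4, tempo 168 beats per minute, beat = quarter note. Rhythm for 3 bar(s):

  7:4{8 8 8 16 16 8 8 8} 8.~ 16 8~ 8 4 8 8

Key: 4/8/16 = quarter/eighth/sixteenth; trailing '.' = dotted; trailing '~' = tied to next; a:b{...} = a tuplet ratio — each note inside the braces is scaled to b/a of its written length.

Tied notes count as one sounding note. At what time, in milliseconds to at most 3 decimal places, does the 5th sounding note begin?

1. 0.0ms @ 0 + 102.041ms (2/7)
2. 102.041ms @ 2/7 + 102.041ms (2/7)
3. 204.082ms @ 4/7 + 102.041ms (2/7)
4. 306.122ms @ 6/7 + 51.02ms (1/7)
5. 357.143ms @ 1 + 51.02ms (1/7)
6. 408.163ms @ 8/7 + 102.041ms (2/7)
7. 510.204ms @ 10/7 + 102.041ms (2/7)
8. 612.245ms @ 12/7 + 102.041ms (2/7)
9. 714.286ms @ 2 + 357.143ms (1)
10. 1071.429ms @ 3 + 357.143ms (1)
11. 1428.571ms @ 4 + 357.143ms (1)
12. 1785.714ms @ 5 + 178.571ms (1/2)
13. 1964.286ms @ 11/2 + 178.571ms (1/2)

note 5 onset = 1b = 357.143ms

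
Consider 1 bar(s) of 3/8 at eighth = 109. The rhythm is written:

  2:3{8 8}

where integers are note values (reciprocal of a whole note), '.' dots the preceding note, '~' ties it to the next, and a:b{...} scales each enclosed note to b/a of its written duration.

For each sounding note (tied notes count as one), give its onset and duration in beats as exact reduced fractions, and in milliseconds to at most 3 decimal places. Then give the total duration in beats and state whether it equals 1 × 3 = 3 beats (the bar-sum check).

1) 0.0ms=0b +825.688ms=3/2b
2) 825.688ms=3/2b +825.688ms=3/2b
Σ=3b of 3 (109bpm 3/8) — PASS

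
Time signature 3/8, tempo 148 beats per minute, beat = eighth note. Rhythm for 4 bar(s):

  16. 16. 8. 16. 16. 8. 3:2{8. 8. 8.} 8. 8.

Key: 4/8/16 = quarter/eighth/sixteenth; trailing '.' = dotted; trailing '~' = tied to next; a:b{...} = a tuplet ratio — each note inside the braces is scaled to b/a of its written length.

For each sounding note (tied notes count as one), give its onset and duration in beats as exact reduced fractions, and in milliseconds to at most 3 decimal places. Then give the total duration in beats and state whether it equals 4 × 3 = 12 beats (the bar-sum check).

1) 0.0ms=0b +304.054ms=3/4b
2) 304.054ms=3/4b +304.054ms=3/4b
3) 608.108ms=3/2b +608.108ms=3/2b
4) 1216.216ms=3b +304.054ms=3/4b
5) 1520.27ms=15/4b +304.054ms=3/4b
6) 1824.324ms=9/2b +608.108ms=3/2b
7) 2432.432ms=6b +405.405ms=1b
8) 2837.838ms=7b +405.405ms=1b
9) 3243.243ms=8b +405.405ms=1b
10) 3648.649ms=9b +608.108ms=3/2b
11) 4256.757ms=21/2b +608.108ms=3/2b
Σ=12b of 12 (148bpm 3/8) — PASS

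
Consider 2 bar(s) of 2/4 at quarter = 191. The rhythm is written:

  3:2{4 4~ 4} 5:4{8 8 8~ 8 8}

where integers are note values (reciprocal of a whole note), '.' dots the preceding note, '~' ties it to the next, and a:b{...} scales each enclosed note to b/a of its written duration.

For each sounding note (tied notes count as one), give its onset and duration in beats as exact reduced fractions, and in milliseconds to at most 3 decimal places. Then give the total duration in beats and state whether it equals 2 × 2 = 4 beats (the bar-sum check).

1) 0.0ms=0b +209.424ms=2/3b
2) 209.424ms=2/3b +418.848ms=4/3b
3) 628.272ms=2b +125.654ms=2/5b
4) 753.927ms=12/5b +125.654ms=2/5b
5) 879.581ms=14/5b +251.309ms=4/5b
6) 1130.89ms=18/5b +125.654ms=2/5b
Σ=4b of 4 (191bpm 2/4) — PASS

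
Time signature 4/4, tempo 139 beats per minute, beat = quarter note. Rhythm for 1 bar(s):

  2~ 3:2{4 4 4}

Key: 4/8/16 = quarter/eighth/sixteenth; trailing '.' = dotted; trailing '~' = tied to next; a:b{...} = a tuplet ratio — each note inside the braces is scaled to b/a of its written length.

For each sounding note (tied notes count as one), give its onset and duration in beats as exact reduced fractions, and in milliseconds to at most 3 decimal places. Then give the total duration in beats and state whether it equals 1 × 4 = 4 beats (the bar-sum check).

1) 0.0ms=0b +1151.079ms=8/3b
2) 1151.079ms=8/3b +287.77ms=2/3b
3) 1438.849ms=10/3b +287.77ms=2/3b
Σ=4b of 4 (139bpm 4/4) — PASS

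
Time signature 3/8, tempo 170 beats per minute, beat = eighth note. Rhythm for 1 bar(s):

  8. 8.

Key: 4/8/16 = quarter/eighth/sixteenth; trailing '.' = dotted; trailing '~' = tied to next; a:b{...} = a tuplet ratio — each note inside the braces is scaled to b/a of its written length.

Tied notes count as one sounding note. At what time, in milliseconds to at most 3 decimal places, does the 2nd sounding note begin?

note 2 onset = 3/2b = 529.412ms

1. 0.0ms @ 0 + 529.412ms (3/2)
2. 529.412ms @ 3/2 + 529.412ms (3/2)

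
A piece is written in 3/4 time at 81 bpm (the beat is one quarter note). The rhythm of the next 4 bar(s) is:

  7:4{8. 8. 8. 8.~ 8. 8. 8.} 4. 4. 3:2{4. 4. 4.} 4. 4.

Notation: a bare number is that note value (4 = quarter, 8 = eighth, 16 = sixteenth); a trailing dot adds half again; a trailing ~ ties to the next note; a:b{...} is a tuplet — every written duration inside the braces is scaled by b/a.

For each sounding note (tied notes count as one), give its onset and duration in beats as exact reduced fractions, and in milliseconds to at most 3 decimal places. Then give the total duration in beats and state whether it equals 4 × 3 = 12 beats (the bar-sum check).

1) 0.0ms=0b +317.46ms=3/7b
2) 317.46ms=3/7b +317.46ms=3/7b
3) 634.921ms=6/7b +317.46ms=3/7b
4) 952.381ms=9/7b +634.921ms=6/7b
5) 1587.302ms=15/7b +317.46ms=3/7b
6) 1904.762ms=18/7b +317.46ms=3/7b
7) 2222.222ms=3b +1111.111ms=3/2b
8) 3333.333ms=9/2b +1111.111ms=3/2b
9) 4444.444ms=6b +740.741ms=1b
10) 5185.185ms=7b +740.741ms=1b
11) 5925.926ms=8b +740.741ms=1b
12) 6666.667ms=9b +1111.111ms=3/2b
13) 7777.778ms=21/2b +1111.111ms=3/2b
Σ=12b of 12 (81bpm 3/4) — PASS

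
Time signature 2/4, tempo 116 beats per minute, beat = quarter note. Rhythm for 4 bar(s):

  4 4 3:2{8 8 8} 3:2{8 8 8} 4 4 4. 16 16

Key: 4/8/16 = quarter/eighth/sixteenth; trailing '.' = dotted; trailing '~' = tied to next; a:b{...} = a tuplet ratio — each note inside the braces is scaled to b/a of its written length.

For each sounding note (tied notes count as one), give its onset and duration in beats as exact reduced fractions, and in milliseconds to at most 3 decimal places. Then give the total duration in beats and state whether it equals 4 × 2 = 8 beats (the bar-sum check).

1) 0.0ms=0b +517.241ms=1b
2) 517.241ms=1b +517.241ms=1b
3) 1034.483ms=2b +172.414ms=1/3b
4) 1206.897ms=7/3b +172.414ms=1/3b
5) 1379.31ms=8/3b +172.414ms=1/3b
6) 1551.724ms=3b +172.414ms=1/3b
7) 1724.138ms=10/3b +172.414ms=1/3b
8) 1896.552ms=11/3b +172.414ms=1/3b
9) 2068.966ms=4b +517.241ms=1b
10) 2586.207ms=5b +517.241ms=1b
11) 3103.448ms=6b +775.862ms=3/2b
12) 3879.31ms=15/2b +129.31ms=1/4b
13) 4008.621ms=31/4b +129.31ms=1/4b
Σ=8b of 8 (116bpm 2/4) — PASS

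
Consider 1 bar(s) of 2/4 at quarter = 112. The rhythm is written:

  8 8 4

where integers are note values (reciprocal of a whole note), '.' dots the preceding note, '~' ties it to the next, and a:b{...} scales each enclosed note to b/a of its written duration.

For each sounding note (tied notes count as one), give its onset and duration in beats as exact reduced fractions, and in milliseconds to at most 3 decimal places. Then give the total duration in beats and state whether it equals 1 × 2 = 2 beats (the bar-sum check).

1) 0.0ms=0b +267.857ms=1/2b
2) 267.857ms=1/2b +267.857ms=1/2b
3) 535.714ms=1b +535.714ms=1b
Σ=2b of 2 (112bpm 2/4) — PASS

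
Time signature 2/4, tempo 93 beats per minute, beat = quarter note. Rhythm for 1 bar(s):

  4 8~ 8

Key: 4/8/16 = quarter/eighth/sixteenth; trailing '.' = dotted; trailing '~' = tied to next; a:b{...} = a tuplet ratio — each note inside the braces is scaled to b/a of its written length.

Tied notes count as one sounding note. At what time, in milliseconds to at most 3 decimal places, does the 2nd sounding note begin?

note 2 onset = 1b = 645.161ms

1. 0.0ms @ 0 + 645.161ms (1)
2. 645.161ms @ 1 + 645.161ms (1)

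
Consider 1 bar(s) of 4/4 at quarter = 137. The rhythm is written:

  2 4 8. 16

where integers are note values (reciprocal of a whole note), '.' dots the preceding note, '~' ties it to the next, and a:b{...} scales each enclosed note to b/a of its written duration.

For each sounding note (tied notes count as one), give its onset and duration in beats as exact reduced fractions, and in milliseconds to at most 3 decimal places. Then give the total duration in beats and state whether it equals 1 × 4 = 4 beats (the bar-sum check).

1) 0.0ms=0b +875.912ms=2b
2) 875.912ms=2b +437.956ms=1b
3) 1313.869ms=3b +328.467ms=3/4b
4) 1642.336ms=15/4b +109.489ms=1/4b
Σ=4b of 4 (137bpm 4/4) — PASS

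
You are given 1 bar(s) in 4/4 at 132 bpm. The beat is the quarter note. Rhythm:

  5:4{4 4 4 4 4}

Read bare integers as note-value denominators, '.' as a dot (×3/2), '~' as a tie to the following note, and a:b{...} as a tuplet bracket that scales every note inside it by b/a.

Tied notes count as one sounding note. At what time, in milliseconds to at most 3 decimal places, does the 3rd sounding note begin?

1. 0.0ms @ 0 + 363.636ms (4/5)
2. 363.636ms @ 4/5 + 363.636ms (4/5)
3. 727.273ms @ 8/5 + 363.636ms (4/5)
4. 1090.909ms @ 12/5 + 363.636ms (4/5)
5. 1454.545ms @ 16/5 + 363.636ms (4/5)

note 3 onset = 8/5b = 727.273ms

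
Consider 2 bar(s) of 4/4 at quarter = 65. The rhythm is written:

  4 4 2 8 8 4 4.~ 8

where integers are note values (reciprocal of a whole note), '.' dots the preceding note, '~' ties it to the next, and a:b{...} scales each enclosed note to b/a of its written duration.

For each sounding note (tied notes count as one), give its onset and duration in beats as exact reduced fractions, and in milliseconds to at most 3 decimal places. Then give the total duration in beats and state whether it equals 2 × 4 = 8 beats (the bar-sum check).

1) 0.0ms=0b +923.077ms=1b
2) 923.077ms=1b +923.077ms=1b
3) 1846.154ms=2b +1846.154ms=2b
4) 3692.308ms=4b +461.538ms=1/2b
5) 4153.846ms=9/2b +461.538ms=1/2b
6) 4615.385ms=5b +923.077ms=1b
7) 5538.462ms=6b +1846.154ms=2b
Σ=8b of 8 (65bpm 4/4) — PASS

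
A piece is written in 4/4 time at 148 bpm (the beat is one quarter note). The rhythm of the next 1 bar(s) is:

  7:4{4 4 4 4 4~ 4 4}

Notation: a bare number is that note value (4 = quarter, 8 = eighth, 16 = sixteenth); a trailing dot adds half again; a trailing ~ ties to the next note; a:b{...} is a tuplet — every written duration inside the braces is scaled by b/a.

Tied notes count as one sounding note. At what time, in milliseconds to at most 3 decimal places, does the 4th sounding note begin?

note 4 onset = 12/7b = 694.981ms

1. 0.0ms @ 0 + 231.66ms (4/7)
2. 231.66ms @ 4/7 + 231.66ms (4/7)
3. 463.32ms @ 8/7 + 231.66ms (4/7)
4. 694.981ms @ 12/7 + 231.66ms (4/7)
5. 926.641ms @ 16/7 + 463.32ms (8/7)
6. 1389.961ms @ 24/7 + 231.66ms (4/7)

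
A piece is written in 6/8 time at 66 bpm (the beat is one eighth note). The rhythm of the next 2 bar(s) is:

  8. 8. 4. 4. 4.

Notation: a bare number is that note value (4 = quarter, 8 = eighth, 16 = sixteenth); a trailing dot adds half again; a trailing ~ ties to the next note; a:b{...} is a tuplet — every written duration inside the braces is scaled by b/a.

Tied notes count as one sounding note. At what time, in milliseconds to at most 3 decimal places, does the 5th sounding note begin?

1. 0.0ms @ 0 + 1363.636ms (3/2)
2. 1363.636ms @ 3/2 + 1363.636ms (3/2)
3. 2727.273ms @ 3 + 2727.273ms (3)
4. 5454.545ms @ 6 + 2727.273ms (3)
5. 8181.818ms @ 9 + 2727.273ms (3)

note 5 onset = 9b = 8181.818ms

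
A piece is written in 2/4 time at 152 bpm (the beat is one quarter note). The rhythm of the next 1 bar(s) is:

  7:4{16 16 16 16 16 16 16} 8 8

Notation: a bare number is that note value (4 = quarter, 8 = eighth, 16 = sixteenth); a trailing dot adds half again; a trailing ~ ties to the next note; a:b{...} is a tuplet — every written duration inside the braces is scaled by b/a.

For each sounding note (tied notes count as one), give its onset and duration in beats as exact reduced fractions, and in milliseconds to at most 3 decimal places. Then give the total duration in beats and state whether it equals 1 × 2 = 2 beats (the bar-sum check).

1) 0.0ms=0b +56.391ms=1/7b
2) 56.391ms=1/7b +56.391ms=1/7b
3) 112.782ms=2/7b +56.391ms=1/7b
4) 169.173ms=3/7b +56.391ms=1/7b
5) 225.564ms=4/7b +56.391ms=1/7b
6) 281.955ms=5/7b +56.391ms=1/7b
7) 338.346ms=6/7b +56.391ms=1/7b
8) 394.737ms=1b +197.368ms=1/2b
9) 592.105ms=3/2b +197.368ms=1/2b
Σ=2b of 2 (152bpm 2/4) — PASS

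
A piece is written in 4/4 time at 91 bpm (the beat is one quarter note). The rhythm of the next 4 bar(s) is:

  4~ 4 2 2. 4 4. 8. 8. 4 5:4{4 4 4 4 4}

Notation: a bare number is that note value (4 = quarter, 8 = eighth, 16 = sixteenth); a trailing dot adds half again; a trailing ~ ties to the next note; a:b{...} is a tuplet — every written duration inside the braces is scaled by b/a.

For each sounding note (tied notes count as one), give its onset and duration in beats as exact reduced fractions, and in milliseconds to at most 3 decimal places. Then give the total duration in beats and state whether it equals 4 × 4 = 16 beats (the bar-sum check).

1) 0.0ms=0b +1318.681ms=2b
2) 1318.681ms=2b +1318.681ms=2b
3) 2637.363ms=4b +1978.022ms=3b
4) 4615.385ms=7b +659.341ms=1b
5) 5274.725ms=8b +989.011ms=3/2b
6) 6263.736ms=19/2b +494.505ms=3/4b
7) 6758.242ms=41/4b +494.505ms=3/4b
8) 7252.747ms=11b +659.341ms=1b
9) 7912.088ms=12b +527.473ms=4/5b
10) 8439.56ms=64/5b +527.473ms=4/5b
11) 8967.033ms=68/5b +527.473ms=4/5b
12) 9494.505ms=72/5b +527.473ms=4/5b
13) 10021.978ms=76/5b +527.473ms=4/5b
Σ=16b of 16 (91bpm 4/4) — PASS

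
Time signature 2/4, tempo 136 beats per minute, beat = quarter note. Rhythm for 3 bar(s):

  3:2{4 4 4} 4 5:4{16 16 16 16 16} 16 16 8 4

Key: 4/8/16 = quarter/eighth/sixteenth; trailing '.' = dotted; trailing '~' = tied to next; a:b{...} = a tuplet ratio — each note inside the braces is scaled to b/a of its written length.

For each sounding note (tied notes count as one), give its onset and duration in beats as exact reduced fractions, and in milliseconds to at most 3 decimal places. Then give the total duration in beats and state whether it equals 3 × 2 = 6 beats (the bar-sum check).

1) 0.0ms=0b +294.118ms=2/3b
2) 294.118ms=2/3b +294.118ms=2/3b
3) 588.235ms=4/3b +294.118ms=2/3b
4) 882.353ms=2b +441.176ms=1b
5) 1323.529ms=3b +88.235ms=1/5b
6) 1411.765ms=16/5b +88.235ms=1/5b
7) 1500.0ms=17/5b +88.235ms=1/5b
8) 1588.235ms=18/5b +88.235ms=1/5b
9) 1676.471ms=19/5b +88.235ms=1/5b
10) 1764.706ms=4b +110.294ms=1/4b
11) 1875.0ms=17/4b +110.294ms=1/4b
12) 1985.294ms=9/2b +220.588ms=1/2b
13) 2205.882ms=5b +441.176ms=1b
Σ=6b of 6 (136bpm 2/4) — PASS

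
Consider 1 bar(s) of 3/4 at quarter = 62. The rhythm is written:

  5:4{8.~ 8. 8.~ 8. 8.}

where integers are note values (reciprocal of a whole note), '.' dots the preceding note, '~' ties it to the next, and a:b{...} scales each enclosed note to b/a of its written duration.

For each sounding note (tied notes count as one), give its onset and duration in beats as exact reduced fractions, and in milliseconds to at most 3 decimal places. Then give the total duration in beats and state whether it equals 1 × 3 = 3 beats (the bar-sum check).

1) 0.0ms=0b +1161.29ms=6/5b
2) 1161.29ms=6/5b +1161.29ms=6/5b
3) 2322.581ms=12/5b +580.645ms=3/5b
Σ=3b of 3 (62bpm 3/4) — PASS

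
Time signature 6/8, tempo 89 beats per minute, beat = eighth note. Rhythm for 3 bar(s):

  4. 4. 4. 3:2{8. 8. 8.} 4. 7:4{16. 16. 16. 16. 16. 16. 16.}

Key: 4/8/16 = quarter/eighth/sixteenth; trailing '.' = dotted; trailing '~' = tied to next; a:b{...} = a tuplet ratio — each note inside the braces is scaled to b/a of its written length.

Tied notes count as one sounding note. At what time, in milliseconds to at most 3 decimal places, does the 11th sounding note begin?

1. 0.0ms @ 0 + 2022.472ms (3)
2. 2022.472ms @ 3 + 2022.472ms (3)
3. 4044.944ms @ 6 + 2022.472ms (3)
4. 6067.416ms @ 9 + 674.157ms (1)
5. 6741.573ms @ 10 + 674.157ms (1)
6. 7415.73ms @ 11 + 674.157ms (1)
7. 8089.888ms @ 12 + 2022.472ms (3)
8. 10112.36ms @ 15 + 288.925ms (3/7)
9. 10401.284ms @ 108/7 + 288.925ms (3/7)
10. 10690.209ms @ 111/7 + 288.925ms (3/7)
11. 10979.133ms @ 114/7 + 288.925ms (3/7)
12. 11268.058ms @ 117/7 + 288.925ms (3/7)
13. 11556.982ms @ 120/7 + 288.925ms (3/7)
14. 11845.907ms @ 123/7 + 288.925ms (3/7)

note 11 onset = 114/7b = 10979.133ms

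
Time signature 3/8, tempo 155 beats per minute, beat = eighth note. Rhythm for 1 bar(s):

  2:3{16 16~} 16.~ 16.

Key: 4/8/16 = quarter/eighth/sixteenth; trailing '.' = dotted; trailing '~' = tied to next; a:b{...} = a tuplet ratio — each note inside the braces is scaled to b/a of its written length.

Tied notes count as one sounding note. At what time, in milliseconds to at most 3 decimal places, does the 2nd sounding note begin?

1. 0.0ms @ 0 + 290.323ms (3/4)
2. 290.323ms @ 3/4 + 870.968ms (9/4)

note 2 onset = 3/4b = 290.323ms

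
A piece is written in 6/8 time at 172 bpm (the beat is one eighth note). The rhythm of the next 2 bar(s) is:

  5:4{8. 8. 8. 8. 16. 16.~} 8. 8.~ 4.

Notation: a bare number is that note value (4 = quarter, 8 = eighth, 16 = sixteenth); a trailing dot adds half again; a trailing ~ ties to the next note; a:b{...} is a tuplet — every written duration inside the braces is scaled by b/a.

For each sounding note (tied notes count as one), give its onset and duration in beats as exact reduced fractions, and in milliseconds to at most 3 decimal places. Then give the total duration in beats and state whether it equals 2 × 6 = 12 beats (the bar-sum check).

1) 0.0ms=0b +418.605ms=6/5b
2) 418.605ms=6/5b +418.605ms=6/5b
3) 837.209ms=12/5b +418.605ms=6/5b
4) 1255.814ms=18/5b +418.605ms=6/5b
5) 1674.419ms=24/5b +209.302ms=3/5b
6) 1883.721ms=27/5b +732.558ms=21/10b
7) 2616.279ms=15/2b +1569.767ms=9/2b
Σ=12b of 12 (172bpm 6/8) — PASS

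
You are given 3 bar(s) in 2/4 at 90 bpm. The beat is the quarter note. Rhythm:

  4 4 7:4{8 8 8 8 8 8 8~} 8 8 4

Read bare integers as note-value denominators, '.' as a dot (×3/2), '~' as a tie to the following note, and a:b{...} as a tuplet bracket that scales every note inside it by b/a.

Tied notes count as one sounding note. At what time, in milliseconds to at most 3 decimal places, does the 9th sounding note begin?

note 9 onset = 26/7b = 2476.19ms

1. 0.0ms @ 0 + 666.667ms (1)
2. 666.667ms @ 1 + 666.667ms (1)
3. 1333.333ms @ 2 + 190.476ms (2/7)
4. 1523.81ms @ 16/7 + 190.476ms (2/7)
5. 1714.286ms @ 18/7 + 190.476ms (2/7)
6. 1904.762ms @ 20/7 + 190.476ms (2/7)
7. 2095.238ms @ 22/7 + 190.476ms (2/7)
8. 2285.714ms @ 24/7 + 190.476ms (2/7)
9. 2476.19ms @ 26/7 + 523.81ms (11/14)
10. 3000.0ms @ 9/2 + 333.333ms (1/2)
11. 3333.333ms @ 5 + 666.667ms (1)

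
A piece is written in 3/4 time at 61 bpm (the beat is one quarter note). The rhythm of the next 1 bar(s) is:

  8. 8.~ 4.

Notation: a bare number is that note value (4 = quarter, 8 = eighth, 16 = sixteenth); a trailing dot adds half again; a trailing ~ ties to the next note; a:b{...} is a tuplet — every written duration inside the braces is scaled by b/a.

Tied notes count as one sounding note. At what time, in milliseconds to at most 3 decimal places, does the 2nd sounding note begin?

1. 0.0ms @ 0 + 737.705ms (3/4)
2. 737.705ms @ 3/4 + 2213.115ms (9/4)

note 2 onset = 3/4b = 737.705ms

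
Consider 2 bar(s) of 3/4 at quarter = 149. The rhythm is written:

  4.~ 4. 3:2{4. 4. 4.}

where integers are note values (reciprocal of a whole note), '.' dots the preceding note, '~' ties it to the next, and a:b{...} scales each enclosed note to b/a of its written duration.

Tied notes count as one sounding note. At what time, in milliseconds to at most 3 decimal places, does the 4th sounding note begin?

note 4 onset = 5b = 2013.423ms

1. 0.0ms @ 0 + 1208.054ms (3)
2. 1208.054ms @ 3 + 402.685ms (1)
3. 1610.738ms @ 4 + 402.685ms (1)
4. 2013.423ms @ 5 + 402.685ms (1)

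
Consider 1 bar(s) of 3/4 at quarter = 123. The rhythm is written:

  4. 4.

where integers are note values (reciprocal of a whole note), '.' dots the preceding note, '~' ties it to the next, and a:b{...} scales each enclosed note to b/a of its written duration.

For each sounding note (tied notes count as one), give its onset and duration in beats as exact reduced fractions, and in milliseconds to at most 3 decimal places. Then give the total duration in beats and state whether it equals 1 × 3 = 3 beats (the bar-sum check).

1) 0.0ms=0b +731.707ms=3/2b
2) 731.707ms=3/2b +731.707ms=3/2b
Σ=3b of 3 (123bpm 3/4) — PASS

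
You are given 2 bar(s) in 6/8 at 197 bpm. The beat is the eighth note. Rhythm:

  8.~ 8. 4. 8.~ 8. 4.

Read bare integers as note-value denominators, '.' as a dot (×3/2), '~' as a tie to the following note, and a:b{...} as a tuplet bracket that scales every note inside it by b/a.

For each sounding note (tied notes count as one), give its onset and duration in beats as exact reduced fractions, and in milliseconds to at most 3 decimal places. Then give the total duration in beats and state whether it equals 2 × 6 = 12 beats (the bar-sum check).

1) 0.0ms=0b +913.706ms=3b
2) 913.706ms=3b +913.706ms=3b
3) 1827.411ms=6b +913.706ms=3b
4) 2741.117ms=9b +913.706ms=3b
Σ=12b of 12 (197bpm 6/8) — PASS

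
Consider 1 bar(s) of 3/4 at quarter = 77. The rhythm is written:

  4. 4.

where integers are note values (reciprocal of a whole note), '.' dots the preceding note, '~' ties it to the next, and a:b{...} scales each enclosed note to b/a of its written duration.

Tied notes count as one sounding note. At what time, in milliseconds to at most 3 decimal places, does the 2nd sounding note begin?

note 2 onset = 3/2b = 1168.831ms

1. 0.0ms @ 0 + 1168.831ms (3/2)
2. 1168.831ms @ 3/2 + 1168.831ms (3/2)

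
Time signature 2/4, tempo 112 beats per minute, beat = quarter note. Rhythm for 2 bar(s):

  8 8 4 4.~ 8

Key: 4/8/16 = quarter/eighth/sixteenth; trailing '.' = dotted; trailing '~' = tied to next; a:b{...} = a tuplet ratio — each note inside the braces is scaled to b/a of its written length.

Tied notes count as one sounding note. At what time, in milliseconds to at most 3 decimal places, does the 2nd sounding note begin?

note 2 onset = 1/2b = 267.857ms

1. 0.0ms @ 0 + 267.857ms (1/2)
2. 267.857ms @ 1/2 + 267.857ms (1/2)
3. 535.714ms @ 1 + 535.714ms (1)
4. 1071.429ms @ 2 + 1071.429ms (2)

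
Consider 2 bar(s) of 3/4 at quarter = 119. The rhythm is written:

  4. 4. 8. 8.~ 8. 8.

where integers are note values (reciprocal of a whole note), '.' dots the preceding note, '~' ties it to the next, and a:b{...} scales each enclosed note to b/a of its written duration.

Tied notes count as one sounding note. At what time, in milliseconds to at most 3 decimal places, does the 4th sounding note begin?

1. 0.0ms @ 0 + 756.303ms (3/2)
2. 756.303ms @ 3/2 + 756.303ms (3/2)
3. 1512.605ms @ 3 + 378.151ms (3/4)
4. 1890.756ms @ 15/4 + 756.303ms (3/2)
5. 2647.059ms @ 21/4 + 378.151ms (3/4)

note 4 onset = 15/4b = 1890.756ms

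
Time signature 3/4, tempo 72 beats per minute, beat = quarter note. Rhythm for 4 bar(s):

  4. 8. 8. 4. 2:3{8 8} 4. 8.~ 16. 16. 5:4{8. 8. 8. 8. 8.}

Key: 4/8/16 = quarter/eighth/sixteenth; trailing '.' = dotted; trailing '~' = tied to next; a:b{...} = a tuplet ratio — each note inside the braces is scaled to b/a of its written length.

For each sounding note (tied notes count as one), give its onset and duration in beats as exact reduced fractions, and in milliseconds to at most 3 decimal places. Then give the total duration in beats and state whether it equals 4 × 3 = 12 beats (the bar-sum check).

1) 0.0ms=0b +1250.0ms=3/2b
2) 1250.0ms=3/2b +625.0ms=3/4b
3) 1875.0ms=9/4b +625.0ms=3/4b
4) 2500.0ms=3b +1250.0ms=3/2b
5) 3750.0ms=9/2b +625.0ms=3/4b
6) 4375.0ms=21/4b +625.0ms=3/4b
7) 5000.0ms=6b +1250.0ms=3/2b
8) 6250.0ms=15/2b +937.5ms=9/8b
9) 7187.5ms=69/8b +312.5ms=3/8b
10) 7500.0ms=9b +500.0ms=3/5b
11) 8000.0ms=48/5b +500.0ms=3/5b
12) 8500.0ms=51/5b +500.0ms=3/5b
13) 9000.0ms=54/5b +500.0ms=3/5b
14) 9500.0ms=57/5b +500.0ms=3/5b
Σ=12b of 12 (72bpm 3/4) — PASS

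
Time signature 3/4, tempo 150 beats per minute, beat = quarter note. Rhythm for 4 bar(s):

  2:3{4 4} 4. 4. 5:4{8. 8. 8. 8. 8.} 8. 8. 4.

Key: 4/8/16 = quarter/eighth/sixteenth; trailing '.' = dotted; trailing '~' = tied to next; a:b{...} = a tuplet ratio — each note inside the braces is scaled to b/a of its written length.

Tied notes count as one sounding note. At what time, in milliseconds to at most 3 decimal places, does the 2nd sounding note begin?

note 2 onset = 3/2b = 600.0ms

1. 0.0ms @ 0 + 600.0ms (3/2)
2. 600.0ms @ 3/2 + 600.0ms (3/2)
3. 1200.0ms @ 3 + 600.0ms (3/2)
4. 1800.0ms @ 9/2 + 600.0ms (3/2)
5. 2400.0ms @ 6 + 240.0ms (3/5)
6. 2640.0ms @ 33/5 + 240.0ms (3/5)
7. 2880.0ms @ 36/5 + 240.0ms (3/5)
8. 3120.0ms @ 39/5 + 240.0ms (3/5)
9. 3360.0ms @ 42/5 + 240.0ms (3/5)
10. 3600.0ms @ 9 + 300.0ms (3/4)
11. 3900.0ms @ 39/4 + 300.0ms (3/4)
12. 4200.0ms @ 21/2 + 600.0ms (3/2)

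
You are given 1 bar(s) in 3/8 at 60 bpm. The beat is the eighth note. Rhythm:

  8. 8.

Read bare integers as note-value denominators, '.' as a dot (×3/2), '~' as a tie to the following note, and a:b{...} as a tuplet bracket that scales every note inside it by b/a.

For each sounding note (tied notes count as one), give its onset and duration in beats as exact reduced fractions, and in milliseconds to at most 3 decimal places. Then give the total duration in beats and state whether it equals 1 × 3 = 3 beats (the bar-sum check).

1) 0.0ms=0b +1500.0ms=3/2b
2) 1500.0ms=3/2b +1500.0ms=3/2b
Σ=3b of 3 (60bpm 3/8) — PASS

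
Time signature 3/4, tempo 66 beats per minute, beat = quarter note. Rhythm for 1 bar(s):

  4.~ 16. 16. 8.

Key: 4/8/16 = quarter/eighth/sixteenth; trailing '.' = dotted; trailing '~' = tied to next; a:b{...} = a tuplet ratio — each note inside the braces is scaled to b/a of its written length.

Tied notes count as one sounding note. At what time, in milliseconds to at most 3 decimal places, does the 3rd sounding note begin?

1. 0.0ms @ 0 + 1704.545ms (15/8)
2. 1704.545ms @ 15/8 + 340.909ms (3/8)
3. 2045.455ms @ 9/4 + 681.818ms (3/4)

note 3 onset = 9/4b = 2045.455ms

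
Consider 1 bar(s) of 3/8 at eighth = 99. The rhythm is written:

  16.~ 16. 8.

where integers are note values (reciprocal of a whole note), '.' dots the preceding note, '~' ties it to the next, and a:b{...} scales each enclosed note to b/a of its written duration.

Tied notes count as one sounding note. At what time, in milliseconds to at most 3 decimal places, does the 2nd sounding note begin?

note 2 onset = 3/2b = 909.091ms

1. 0.0ms @ 0 + 909.091ms (3/2)
2. 909.091ms @ 3/2 + 909.091ms (3/2)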